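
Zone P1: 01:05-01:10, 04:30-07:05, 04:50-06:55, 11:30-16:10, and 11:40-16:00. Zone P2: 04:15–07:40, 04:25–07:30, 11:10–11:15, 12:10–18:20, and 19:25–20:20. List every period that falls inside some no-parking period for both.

First set merges to 01:05-01:10, 04:30-07:05, 11:30-16:10.
Second set merges to 04:15-07:40, 11:10-11:15, 12:10-18:20, 19:25-20:20.
01:05-01:10: no overlap with the second set.
04:30-07:05 meets the second set on 04:30-07:05.
11:30-16:10 meets the second set on 12:10-16:10.

04:30-07:05, 12:10-16:10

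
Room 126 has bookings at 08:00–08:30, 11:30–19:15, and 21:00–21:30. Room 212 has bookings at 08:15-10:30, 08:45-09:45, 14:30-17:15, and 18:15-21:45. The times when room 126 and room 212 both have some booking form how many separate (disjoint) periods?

Second set merges to 08:15-10:30, 14:30-17:15, 18:15-21:45.
A ∩ B = 08:15-08:30, 14:30-17:15, 18:15-19:15, 21:00-21:30.
That is 4 disjoint pieces.

4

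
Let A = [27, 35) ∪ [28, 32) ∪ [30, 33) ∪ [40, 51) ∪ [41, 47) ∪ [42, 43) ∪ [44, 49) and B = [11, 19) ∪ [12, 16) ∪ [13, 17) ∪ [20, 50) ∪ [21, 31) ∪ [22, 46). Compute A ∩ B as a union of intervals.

Merge the first list: [27, 35), [40, 51).
Merge the second list: [11, 19), [20, 50).
[27, 35) meets the second set on [27, 35).
[40, 51) meets the second set on [40, 50).

[27, 35) ∪ [40, 50)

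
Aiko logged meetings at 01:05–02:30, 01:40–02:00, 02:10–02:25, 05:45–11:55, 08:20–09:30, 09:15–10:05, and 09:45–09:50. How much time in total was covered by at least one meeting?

7 h 35 min

Merged: 01:05–02:30, 05:45–11:55.
Lengths: 1 h 25 min + 6 h 10 min = 7 h 35 min.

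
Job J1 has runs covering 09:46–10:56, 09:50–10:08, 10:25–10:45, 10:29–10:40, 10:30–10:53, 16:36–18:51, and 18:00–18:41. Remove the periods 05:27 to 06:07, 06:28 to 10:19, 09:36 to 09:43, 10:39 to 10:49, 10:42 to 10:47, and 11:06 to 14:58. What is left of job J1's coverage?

First set merges to 09:46–10:56, 16:36–18:51.
Second set merges to 05:27–06:07, 06:28–10:19, 10:39–10:49, 11:06–14:58.
09:46–10:56 minus B → 10:19–10:39, 10:49–10:56.
16:36–18:51: no B overlap → unchanged.

10:19–10:39, 10:49–10:56, 16:36–18:51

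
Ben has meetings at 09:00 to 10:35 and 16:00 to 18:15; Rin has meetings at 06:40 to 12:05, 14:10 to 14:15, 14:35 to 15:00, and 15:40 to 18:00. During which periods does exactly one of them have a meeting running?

A but not B: 18:00–18:15.
B but not A: 06:40–09:00, 10:35–12:05, 14:10–14:15, 14:35–15:00, 15:40–16:00.
Combining gives A △ B.

06:40–09:00, 10:35–12:05, 14:10–14:15, 14:35–15:00, 15:40–16:00, 18:00–18:15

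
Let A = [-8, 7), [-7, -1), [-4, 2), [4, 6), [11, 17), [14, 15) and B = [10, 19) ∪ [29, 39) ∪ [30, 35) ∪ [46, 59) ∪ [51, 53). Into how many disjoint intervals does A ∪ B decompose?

Merge the first list: [-8, 7), [11, 17).
Merge the second list: [10, 19), [29, 39), [46, 59).
A ∪ B = [-8, 7), [10, 19), [29, 39), [46, 59).
That is 4 disjoint pieces.

4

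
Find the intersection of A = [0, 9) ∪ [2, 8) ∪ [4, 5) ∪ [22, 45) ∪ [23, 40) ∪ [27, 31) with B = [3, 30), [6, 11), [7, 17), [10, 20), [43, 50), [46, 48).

Merge the first list: [0, 9), [22, 45).
Merge the second list: [3, 30), [43, 50).
[0, 9) ∩ B → [3, 9).
[22, 45) ∩ B → [22, 30), [43, 45).

[3, 9) ∪ [22, 30) ∪ [43, 45)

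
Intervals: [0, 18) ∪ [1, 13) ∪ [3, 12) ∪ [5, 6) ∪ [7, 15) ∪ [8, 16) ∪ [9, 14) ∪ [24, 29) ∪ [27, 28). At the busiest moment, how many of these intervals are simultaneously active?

6

At 9, 6 of the intervals are simultaneously active.
No point has more.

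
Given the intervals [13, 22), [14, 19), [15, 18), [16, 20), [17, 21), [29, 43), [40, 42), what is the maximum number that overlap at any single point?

5

Sweep endpoints in order; track running count of active intervals.
Peak of 5 reached at 17.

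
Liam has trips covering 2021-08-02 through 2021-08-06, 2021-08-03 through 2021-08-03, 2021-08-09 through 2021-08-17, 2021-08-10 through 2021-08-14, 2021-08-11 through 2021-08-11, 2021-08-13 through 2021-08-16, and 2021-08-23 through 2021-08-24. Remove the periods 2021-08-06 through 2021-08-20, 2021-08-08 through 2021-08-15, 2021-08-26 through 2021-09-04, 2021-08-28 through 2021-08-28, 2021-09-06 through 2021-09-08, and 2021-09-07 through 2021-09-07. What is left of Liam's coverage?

2021-08-02 through 2021-08-05, 2021-08-23 through 2021-08-24

A, merged: 2021-08-02 through 2021-08-06, 2021-08-09 through 2021-08-17, 2021-08-23 through 2021-08-24.
B, merged: 2021-08-06 through 2021-08-20, 2021-08-26 through 2021-09-04, 2021-09-06 through 2021-09-08.
2021-08-02 through 2021-08-06 minus B → 2021-08-02 through 2021-08-05.
2021-08-09 through 2021-08-17: fully covered by B → removed.
2021-08-23 through 2021-08-24: no B overlap → unchanged.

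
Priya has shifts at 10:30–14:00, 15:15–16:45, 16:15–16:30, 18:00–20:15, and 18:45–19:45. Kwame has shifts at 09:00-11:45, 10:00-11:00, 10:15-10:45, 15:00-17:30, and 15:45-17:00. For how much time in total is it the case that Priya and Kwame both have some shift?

2 h 45 min

A, merged: 10:30–14:00, 15:15–16:45, 18:00–20:15.
B, merged: 09:00–11:45, 15:00–17:30.
A ∩ B = 10:30–11:45, 15:15–16:45.
Total: 1 h 15 min + 1 h 30 min = 2 h 45 min.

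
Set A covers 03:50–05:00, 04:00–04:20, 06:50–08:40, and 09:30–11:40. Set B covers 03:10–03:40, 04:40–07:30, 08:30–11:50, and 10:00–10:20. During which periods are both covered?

Merge the first list: 03:50-05:00, 06:50-08:40, 09:30-11:40.
Merge the second list: 03:10-03:40, 04:40-07:30, 08:30-11:50.
03:50-05:00 meets the second set on 04:40-05:00.
06:50-08:40 meets the second set on 06:50-07:30, 08:30-08:40.
09:30-11:40 meets the second set on 09:30-11:40.

04:40-05:00, 06:50-07:30, 08:30-08:40, 09:30-11:40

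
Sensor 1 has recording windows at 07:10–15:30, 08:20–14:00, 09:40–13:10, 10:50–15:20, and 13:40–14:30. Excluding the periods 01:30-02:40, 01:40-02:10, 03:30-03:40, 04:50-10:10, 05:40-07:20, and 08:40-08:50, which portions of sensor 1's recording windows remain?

10:10–15:30

First set merges to 07:10–15:30.
Second set merges to 01:30–02:40, 03:30–03:40, 04:50–10:10.
07:10–15:30 \ B = 10:10–15:30.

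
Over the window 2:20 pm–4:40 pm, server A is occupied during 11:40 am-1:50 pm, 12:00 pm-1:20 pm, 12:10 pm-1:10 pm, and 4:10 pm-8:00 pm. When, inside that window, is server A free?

The merged coverage is 11:40 am–1:50 pm, 4:10 pm–8:00 pm.
Uncovered inside 2:20 pm–4:40 pm: 2:20 pm–4:10 pm.

2:20 pm–4:10 pm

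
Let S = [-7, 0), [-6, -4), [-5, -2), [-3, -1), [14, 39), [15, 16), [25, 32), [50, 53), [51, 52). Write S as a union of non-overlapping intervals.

[-6, -4) overlaps/touches [-7, 0) → extend to [-7, 0).
[-5, -2) overlaps/touches [-7, 0) → extend to [-7, 0).
[-3, -1) overlaps/touches [-7, 0) → extend to [-7, 0).
[14, 39) is disjoint → start new block.
[15, 16) overlaps/touches [14, 39) → extend to [14, 39).
[25, 32) overlaps/touches [14, 39) → extend to [14, 39).
[50, 53) is disjoint → start new block.
[51, 52) overlaps/touches [50, 53) → extend to [50, 53).

[-7, 0) ∪ [14, 39) ∪ [50, 53)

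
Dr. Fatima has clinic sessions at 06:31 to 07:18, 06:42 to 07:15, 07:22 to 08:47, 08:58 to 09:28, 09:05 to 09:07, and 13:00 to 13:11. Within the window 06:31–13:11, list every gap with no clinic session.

07:18–07:22, 08:47–08:58, 09:28–13:00

Covered (merged): 06:31–07:18, 07:22–08:47, 08:58–09:28, 13:00–13:11.
Gaps within 06:31–13:11: 07:18–07:22, 08:47–08:58, 09:28–13:00.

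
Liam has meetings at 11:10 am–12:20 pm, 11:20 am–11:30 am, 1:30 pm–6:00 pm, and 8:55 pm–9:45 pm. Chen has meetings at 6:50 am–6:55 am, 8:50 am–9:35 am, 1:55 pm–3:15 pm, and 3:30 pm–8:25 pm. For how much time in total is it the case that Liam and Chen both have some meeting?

3 h 50 min

Merge the first list: 11:10 am-12:20 pm, 1:30 pm-6:00 pm, 8:55 pm-9:45 pm.
A ∩ B = 1:55 pm-3:15 pm, 3:30 pm-6:00 pm.
Total: 1 h 20 min + 2 h 30 min = 3 h 50 min.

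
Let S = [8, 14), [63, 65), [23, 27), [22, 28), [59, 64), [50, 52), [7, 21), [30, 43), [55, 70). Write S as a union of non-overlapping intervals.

[7, 21) ∪ [22, 28) ∪ [30, 43) ∪ [50, 52) ∪ [55, 70)

Sort by start: [7, 21), [8, 14), [22, 28), [23, 27), [30, 43), [50, 52), [55, 70), [59, 64), [63, 65).
[8, 14) overlaps/touches [7, 21) → extend to [7, 21).
[22, 28) is disjoint → start new block.
[23, 27) overlaps/touches [22, 28) → extend to [22, 28).
[30, 43) is disjoint → start new block.
[50, 52) is disjoint → start new block.
[55, 70) is disjoint → start new block.
[59, 64) overlaps/touches [55, 70) → extend to [55, 70).
[63, 65) overlaps/touches [55, 70) → extend to [55, 70).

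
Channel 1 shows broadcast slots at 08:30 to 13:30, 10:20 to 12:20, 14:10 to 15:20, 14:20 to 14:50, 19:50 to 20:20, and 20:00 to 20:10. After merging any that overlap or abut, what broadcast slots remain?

08:30–13:30, 14:10–15:20, 19:50–20:20

10:20–12:20 overlaps/touches 08:30–13:30 → extend to 08:30–13:30.
14:10–15:20 is disjoint → start new block.
14:20–14:50 overlaps/touches 14:10–15:20 → extend to 14:10–15:20.
19:50–20:20 is disjoint → start new block.
20:00–20:10 overlaps/touches 19:50–20:20 → extend to 19:50–20:20.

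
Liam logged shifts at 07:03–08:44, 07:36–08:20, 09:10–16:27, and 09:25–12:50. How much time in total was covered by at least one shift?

8 h 58 min

Merged: 07:03-08:44, 09:10-16:27.
Lengths: 1 h 41 min + 7 h 17 min = 8 h 58 min.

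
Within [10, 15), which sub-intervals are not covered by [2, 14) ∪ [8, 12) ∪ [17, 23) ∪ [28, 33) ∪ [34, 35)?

[14, 15)

Covered (merged): [2, 14), [17, 23), [28, 33), [34, 35).
Uncovered inside [10, 15): [14, 15).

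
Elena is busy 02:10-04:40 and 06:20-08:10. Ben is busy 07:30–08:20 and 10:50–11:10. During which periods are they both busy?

07:30–08:10

02:10–04:40 meets no B interval.
06:20–08:10 ∩ B → 07:30–08:10.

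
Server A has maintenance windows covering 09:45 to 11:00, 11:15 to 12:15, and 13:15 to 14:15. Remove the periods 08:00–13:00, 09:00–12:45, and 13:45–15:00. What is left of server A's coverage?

13:15–13:45

Merge the second list: 08:00–13:00, 13:45–15:00.
09:45–11:00 lies entirely inside B → drops out.
11:15–12:15 lies entirely inside B → drops out.
13:15–14:15 with B removed leaves 13:15–13:45.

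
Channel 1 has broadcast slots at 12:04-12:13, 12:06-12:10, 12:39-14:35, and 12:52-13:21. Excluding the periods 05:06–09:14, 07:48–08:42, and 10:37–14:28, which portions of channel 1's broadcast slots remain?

14:28–14:35

First set merges to 12:04–12:13, 12:39–14:35.
Second set merges to 05:06–09:14, 10:37–14:28.
12:04–12:13: fully covered by B → removed.
12:39–14:35 minus B → 14:28–14:35.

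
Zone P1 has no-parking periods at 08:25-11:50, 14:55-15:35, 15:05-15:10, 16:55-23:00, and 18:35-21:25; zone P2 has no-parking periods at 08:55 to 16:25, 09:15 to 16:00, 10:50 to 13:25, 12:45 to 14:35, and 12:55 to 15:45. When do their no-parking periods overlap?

First set merges to 08:25-11:50, 14:55-15:35, 16:55-23:00.
Second set merges to 08:55-16:25.
08:25-11:50 overlaps B on 08:55-11:50.
14:55-15:35 overlaps B on 14:55-15:35.
16:55-23:00 falls entirely outside B.

08:55-11:50, 14:55-15:35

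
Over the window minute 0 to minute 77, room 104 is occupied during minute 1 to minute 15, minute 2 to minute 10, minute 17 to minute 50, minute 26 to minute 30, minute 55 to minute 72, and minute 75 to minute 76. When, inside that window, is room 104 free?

minute 0 to minute 1, minute 15 to minute 17, minute 50 to minute 55, minute 72 to minute 75, minute 76 to minute 77

After merging, the occupied span is minute 1 to minute 15, minute 17 to minute 50, minute 55 to minute 72, minute 75 to minute 76.
Gaps within minute 0 to minute 77: minute 0 to minute 1, minute 15 to minute 17, minute 50 to minute 55, minute 72 to minute 75, minute 76 to minute 77.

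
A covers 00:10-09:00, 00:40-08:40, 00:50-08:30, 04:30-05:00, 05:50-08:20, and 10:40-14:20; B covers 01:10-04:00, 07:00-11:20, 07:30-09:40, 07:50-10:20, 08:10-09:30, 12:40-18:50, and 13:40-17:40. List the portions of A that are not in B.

00:10–01:10, 04:00–07:00, 11:20–12:40

First set merges to 00:10–09:00, 10:40–14:20.
Second set merges to 01:10–04:00, 07:00–11:20, 12:40–18:50.
00:10–09:00 \ B = 00:10–01:10, 04:00–07:00.
10:40–14:20 \ B = 11:20–12:40.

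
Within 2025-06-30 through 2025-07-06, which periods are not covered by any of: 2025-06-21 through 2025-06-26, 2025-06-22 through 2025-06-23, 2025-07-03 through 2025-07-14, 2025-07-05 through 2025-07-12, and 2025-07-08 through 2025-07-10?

After merging, the occupied span is 2025-06-21 through 2025-06-26, 2025-07-03 through 2025-07-14.
Uncovered inside 2025-06-30 through 2025-07-06: 2025-06-30 through 2025-07-02.

2025-06-30 through 2025-07-02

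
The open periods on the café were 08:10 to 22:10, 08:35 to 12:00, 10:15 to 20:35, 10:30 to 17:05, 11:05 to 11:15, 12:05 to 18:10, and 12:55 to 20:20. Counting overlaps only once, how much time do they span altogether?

Merged: 08:10–22:10.
Length: 14 h.

14 h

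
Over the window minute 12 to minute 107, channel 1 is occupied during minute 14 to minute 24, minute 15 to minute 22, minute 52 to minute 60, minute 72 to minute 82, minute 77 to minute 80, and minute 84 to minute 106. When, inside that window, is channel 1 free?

The merged coverage is minute 14 to minute 24, minute 52 to minute 60, minute 72 to minute 82, minute 84 to minute 106.
Uncovered inside minute 12 to minute 107: minute 12 to minute 14, minute 24 to minute 52, minute 60 to minute 72, minute 82 to minute 84, minute 106 to minute 107.

minute 12 to minute 14, minute 24 to minute 52, minute 60 to minute 72, minute 82 to minute 84, minute 106 to minute 107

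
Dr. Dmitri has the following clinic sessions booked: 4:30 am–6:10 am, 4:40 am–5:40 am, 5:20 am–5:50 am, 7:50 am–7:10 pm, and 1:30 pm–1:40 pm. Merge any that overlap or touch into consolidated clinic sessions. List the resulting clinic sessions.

4:30 am–6:10 am, 7:50 am–7:10 pm

4:40 am–5:40 am overlaps/touches 4:30 am–6:10 am → extend to 4:30 am–6:10 am.
5:20 am–5:50 am overlaps/touches 4:30 am–6:10 am → extend to 4:30 am–6:10 am.
7:50 am–7:10 pm is disjoint → start new block.
1:30 pm–1:40 pm overlaps/touches 7:50 am–7:10 pm → extend to 7:50 am–7:10 pm.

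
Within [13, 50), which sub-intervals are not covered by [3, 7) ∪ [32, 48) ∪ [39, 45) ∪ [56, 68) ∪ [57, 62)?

After merging, the occupied span is [3, 7), [32, 48), [56, 68).
Complement within [13, 50): [13, 32), [48, 50).

[13, 32) ∪ [48, 50)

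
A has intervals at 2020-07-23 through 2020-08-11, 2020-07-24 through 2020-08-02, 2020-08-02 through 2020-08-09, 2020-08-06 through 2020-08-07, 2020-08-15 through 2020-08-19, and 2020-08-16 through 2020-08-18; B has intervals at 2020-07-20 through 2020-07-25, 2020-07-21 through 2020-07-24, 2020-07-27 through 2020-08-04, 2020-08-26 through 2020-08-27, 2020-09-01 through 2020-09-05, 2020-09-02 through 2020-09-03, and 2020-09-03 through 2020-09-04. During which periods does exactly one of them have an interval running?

2020-07-20 through 2020-07-22, 2020-07-26 through 2020-07-26, 2020-08-05 through 2020-08-11, 2020-08-15 through 2020-08-19, 2020-08-26 through 2020-08-27, 2020-09-01 through 2020-09-05

First set merges to 2020-07-23 through 2020-08-11, 2020-08-15 through 2020-08-19.
Second set merges to 2020-07-20 through 2020-07-25, 2020-07-27 through 2020-08-04, 2020-08-26 through 2020-08-27, 2020-09-01 through 2020-09-05.
A but not B: 2020-07-26 through 2020-07-26, 2020-08-05 through 2020-08-11, 2020-08-15 through 2020-08-19.
B but not A: 2020-07-20 through 2020-07-22, 2020-08-26 through 2020-08-27, 2020-09-01 through 2020-09-05.
Combining gives A △ B.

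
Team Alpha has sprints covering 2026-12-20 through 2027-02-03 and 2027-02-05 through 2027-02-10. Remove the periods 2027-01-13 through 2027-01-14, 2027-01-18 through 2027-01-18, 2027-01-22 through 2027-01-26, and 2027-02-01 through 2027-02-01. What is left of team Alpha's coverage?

2026-12-20 through 2027-02-03 minus B → 2026-12-20 through 2027-01-12, 2027-01-15 through 2027-01-17, 2027-01-19 through 2027-01-21, 2027-01-27 through 2027-01-31, 2027-02-02 through 2027-02-03.
2027-02-05 through 2027-02-10: no B overlap → unchanged.

2026-12-20 through 2027-01-12, 2027-01-15 through 2027-01-17, 2027-01-19 through 2027-01-21, 2027-01-27 through 2027-01-31, 2027-02-02 through 2027-02-03, 2027-02-05 through 2027-02-10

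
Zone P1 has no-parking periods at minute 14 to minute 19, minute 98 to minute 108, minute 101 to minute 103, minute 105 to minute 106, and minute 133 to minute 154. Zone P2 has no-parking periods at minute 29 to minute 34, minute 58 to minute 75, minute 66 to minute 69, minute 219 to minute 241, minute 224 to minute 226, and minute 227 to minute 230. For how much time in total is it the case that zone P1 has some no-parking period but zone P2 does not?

Merge the first list: minute 14 to minute 19, minute 98 to minute 108, minute 133 to minute 154.
Merge the second list: minute 29 to minute 34, minute 58 to minute 75, minute 219 to minute 241.
A \ B = minute 14 to minute 19, minute 98 to minute 108, minute 133 to minute 154.
Total: 5 minutes + 10 minutes + 21 minutes = 36 minutes.

36 minutes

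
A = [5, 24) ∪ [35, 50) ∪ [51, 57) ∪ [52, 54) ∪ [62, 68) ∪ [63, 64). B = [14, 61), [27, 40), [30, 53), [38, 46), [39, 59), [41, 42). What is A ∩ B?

First set merges to [5, 24), [35, 50), [51, 57), [62, 68).
Second set merges to [14, 61).
[5, 24) meets the second set on [14, 24).
[35, 50) meets the second set on [35, 50).
[51, 57) meets the second set on [51, 57).
[62, 68): no overlap with the second set.

[14, 24) ∪ [35, 50) ∪ [51, 57)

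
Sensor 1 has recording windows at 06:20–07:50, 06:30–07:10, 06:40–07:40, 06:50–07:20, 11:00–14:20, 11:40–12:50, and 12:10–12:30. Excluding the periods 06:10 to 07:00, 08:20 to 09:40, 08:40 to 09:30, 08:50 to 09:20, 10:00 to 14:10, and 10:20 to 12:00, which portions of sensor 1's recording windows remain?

07:00-07:50, 14:10-14:20

A, merged: 06:20-07:50, 11:00-14:20.
B, merged: 06:10-07:00, 08:20-09:40, 10:00-14:10.
06:20-07:50 minus B → 07:00-07:50.
11:00-14:20 minus B → 14:10-14:20.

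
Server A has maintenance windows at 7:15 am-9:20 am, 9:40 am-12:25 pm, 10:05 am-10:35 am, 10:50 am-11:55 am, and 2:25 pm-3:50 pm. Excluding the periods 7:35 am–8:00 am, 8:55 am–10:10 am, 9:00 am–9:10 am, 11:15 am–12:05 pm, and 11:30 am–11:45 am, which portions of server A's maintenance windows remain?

7:15 am-7:35 am, 8:00 am-8:55 am, 10:10 am-11:15 am, 12:05 pm-12:25 pm, 2:25 pm-3:50 pm

First set merges to 7:15 am-9:20 am, 9:40 am-12:25 pm, 2:25 pm-3:50 pm.
Second set merges to 7:35 am-8:00 am, 8:55 am-10:10 am, 11:15 am-12:05 pm.
7:15 am-9:20 am with B removed leaves 7:15 am-7:35 am, 8:00 am-8:55 am.
9:40 am-12:25 pm with B removed leaves 10:10 am-11:15 am, 12:05 pm-12:25 pm.
2:25 pm-3:50 pm is untouched.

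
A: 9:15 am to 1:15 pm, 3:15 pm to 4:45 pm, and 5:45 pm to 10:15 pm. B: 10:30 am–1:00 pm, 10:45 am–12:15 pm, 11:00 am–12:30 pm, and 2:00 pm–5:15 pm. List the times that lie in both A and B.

10:30 am-1:00 pm, 3:15 pm-4:45 pm

B, merged: 10:30 am-1:00 pm, 2:00 pm-5:15 pm.
9:15 am-1:15 pm meets the second set on 10:30 am-1:00 pm.
3:15 pm-4:45 pm meets the second set on 3:15 pm-4:45 pm.
5:45 pm-10:15 pm: no overlap with the second set.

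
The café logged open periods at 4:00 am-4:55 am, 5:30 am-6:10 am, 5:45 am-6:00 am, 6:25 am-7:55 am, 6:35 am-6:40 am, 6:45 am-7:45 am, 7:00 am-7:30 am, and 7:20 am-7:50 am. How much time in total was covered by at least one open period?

Merged: 4:00 am-4:55 am, 5:30 am-6:10 am, 6:25 am-7:55 am.
Lengths: 55 min + 40 min + 1 h 30 min = 3 h 5 min.

3 h 5 min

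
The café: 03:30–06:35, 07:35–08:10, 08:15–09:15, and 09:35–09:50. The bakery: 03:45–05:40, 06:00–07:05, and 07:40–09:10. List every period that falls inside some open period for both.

03:45-05:40, 06:00-06:35, 07:40-08:10, 08:15-09:10

03:30-06:35 ∩ B → 03:45-05:40, 06:00-06:35.
07:35-08:10 ∩ B → 07:40-08:10.
08:15-09:15 ∩ B → 08:15-09:10.
09:35-09:50 meets no B interval.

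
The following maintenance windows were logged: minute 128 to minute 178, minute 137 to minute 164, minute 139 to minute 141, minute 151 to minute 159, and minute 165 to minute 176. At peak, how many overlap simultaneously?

3

Walk the sorted start/end points keeping a running depth.
The depth first hits 3 at minute 139.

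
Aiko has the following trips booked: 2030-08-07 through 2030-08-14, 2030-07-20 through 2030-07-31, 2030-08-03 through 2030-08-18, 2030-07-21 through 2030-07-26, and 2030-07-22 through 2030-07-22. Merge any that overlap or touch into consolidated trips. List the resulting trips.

2030-07-20 through 2030-07-31, 2030-08-03 through 2030-08-18

Sort by start: 2030-07-20 through 2030-07-31, 2030-07-21 through 2030-07-26, 2030-07-22 through 2030-07-22, 2030-08-03 through 2030-08-18, 2030-08-07 through 2030-08-14.
2030-07-21 through 2030-07-26 overlaps/touches 2030-07-20 through 2030-07-31 → extend to 2030-07-20 through 2030-07-31.
2030-07-22 through 2030-07-22 overlaps/touches 2030-07-20 through 2030-07-31 → extend to 2030-07-20 through 2030-07-31.
2030-08-03 through 2030-08-18 is disjoint → start new block.
2030-08-07 through 2030-08-14 overlaps/touches 2030-08-03 through 2030-08-18 → extend to 2030-08-03 through 2030-08-18.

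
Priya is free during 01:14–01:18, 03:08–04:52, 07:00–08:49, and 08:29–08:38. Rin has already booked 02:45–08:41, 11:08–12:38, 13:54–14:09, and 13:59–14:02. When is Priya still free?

01:14–01:18, 08:41–08:49

A, merged: 01:14–01:18, 03:08–04:52, 07:00–08:49.
B, merged: 02:45–08:41, 11:08–12:38, 13:54–14:09.
01:14–01:18 is untouched.
03:08–04:52 lies entirely inside B → drops out.
07:00–08:49 with B removed leaves 08:41–08:49.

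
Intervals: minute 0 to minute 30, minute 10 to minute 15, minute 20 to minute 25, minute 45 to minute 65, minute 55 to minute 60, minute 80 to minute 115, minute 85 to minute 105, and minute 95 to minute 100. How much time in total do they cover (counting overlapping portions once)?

85 minutes

Merged: minute 0 to minute 30, minute 45 to minute 65, minute 80 to minute 115.
Lengths: 30 minutes + 20 minutes + 35 minutes = 85 minutes.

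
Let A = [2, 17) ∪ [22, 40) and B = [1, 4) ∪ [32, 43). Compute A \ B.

[2, 17) with B removed leaves [4, 17).
[22, 40) with B removed leaves [22, 32).

[4, 17) ∪ [22, 32)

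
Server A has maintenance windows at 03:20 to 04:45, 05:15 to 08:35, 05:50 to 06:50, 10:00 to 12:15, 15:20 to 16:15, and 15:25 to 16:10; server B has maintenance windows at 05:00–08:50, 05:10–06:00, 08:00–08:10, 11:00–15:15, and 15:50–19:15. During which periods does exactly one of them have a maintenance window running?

03:20–04:45, 05:00–05:15, 08:35–08:50, 10:00–11:00, 12:15–15:15, 15:20–15:50, 16:15–19:15

A, merged: 03:20–04:45, 05:15–08:35, 10:00–12:15, 15:20–16:15.
B, merged: 05:00–08:50, 11:00–15:15, 15:50–19:15.
Only in the first: 03:20–04:45, 10:00–11:00, 15:20–15:50.
Only in the second: 05:00–05:15, 08:35–08:50, 12:15–15:15, 16:15–19:15.
Together these are the periods covered by exactly one.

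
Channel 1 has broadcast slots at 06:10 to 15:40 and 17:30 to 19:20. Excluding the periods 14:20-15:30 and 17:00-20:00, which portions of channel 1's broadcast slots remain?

06:10–14:20, 15:30–15:40

06:10–15:40 \ B = 06:10–14:20, 15:30–15:40.
17:30–19:20: entirely removed.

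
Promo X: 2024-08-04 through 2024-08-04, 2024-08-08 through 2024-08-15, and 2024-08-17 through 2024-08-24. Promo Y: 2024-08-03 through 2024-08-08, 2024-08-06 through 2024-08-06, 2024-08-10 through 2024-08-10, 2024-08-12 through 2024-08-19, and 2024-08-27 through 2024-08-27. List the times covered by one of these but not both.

Second set merges to 2024-08-03 through 2024-08-08, 2024-08-10 through 2024-08-10, 2024-08-12 through 2024-08-19, 2024-08-27 through 2024-08-27.
A \ B = 2024-08-09 through 2024-08-09, 2024-08-11 through 2024-08-11, 2024-08-20 through 2024-08-24.
B \ A = 2024-08-03 through 2024-08-03, 2024-08-05 through 2024-08-07, 2024-08-16 through 2024-08-16, 2024-08-27 through 2024-08-27.
Union of the two gives the symmetric difference.

2024-08-03 through 2024-08-03, 2024-08-05 through 2024-08-07, 2024-08-09 through 2024-08-09, 2024-08-11 through 2024-08-11, 2024-08-16 through 2024-08-16, 2024-08-20 through 2024-08-24, 2024-08-27 through 2024-08-27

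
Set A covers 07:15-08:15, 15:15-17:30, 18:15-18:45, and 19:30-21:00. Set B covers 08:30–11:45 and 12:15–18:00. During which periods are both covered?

15:15–17:30

07:15–08:15: no overlap with the second set.
15:15–17:30 meets the second set on 15:15–17:30.
18:15–18:45: no overlap with the second set.
19:30–21:00: no overlap with the second set.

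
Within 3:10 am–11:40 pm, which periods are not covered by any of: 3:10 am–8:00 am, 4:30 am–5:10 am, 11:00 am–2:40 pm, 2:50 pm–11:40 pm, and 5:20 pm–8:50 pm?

The merged coverage is 3:10 am-8:00 am, 11:00 am-2:40 pm, 2:50 pm-11:40 pm.
Uncovered inside 3:10 am-11:40 pm: 8:00 am-11:00 am, 2:40 pm-2:50 pm.

8:00 am-11:00 am, 2:40 pm-2:50 pm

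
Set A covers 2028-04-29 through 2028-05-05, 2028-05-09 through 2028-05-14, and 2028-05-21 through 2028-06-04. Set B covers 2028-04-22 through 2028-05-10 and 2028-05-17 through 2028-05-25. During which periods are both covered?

2028-04-29 through 2028-05-05 ∩ B → 2028-04-29 through 2028-05-05.
2028-05-09 through 2028-05-14 ∩ B → 2028-05-09 through 2028-05-10.
2028-05-21 through 2028-06-04 ∩ B → 2028-05-21 through 2028-05-25.

2028-04-29 through 2028-05-05, 2028-05-09 through 2028-05-10, 2028-05-21 through 2028-05-25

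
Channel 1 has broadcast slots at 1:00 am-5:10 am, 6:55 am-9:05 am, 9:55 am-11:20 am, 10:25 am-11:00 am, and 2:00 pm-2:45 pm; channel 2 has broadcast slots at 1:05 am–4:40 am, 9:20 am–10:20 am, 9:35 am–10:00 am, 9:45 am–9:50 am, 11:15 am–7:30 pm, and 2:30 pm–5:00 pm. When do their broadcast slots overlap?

First set merges to 1:00 am–5:10 am, 6:55 am–9:05 am, 9:55 am–11:20 am, 2:00 pm–2:45 pm.
Second set merges to 1:05 am–4:40 am, 9:20 am–10:20 am, 11:15 am–7:30 pm.
1:00 am–5:10 am overlaps B on 1:05 am–4:40 am.
6:55 am–9:05 am falls entirely outside B.
9:55 am–11:20 am overlaps B on 9:55 am–10:20 am, 11:15 am–11:20 am.
2:00 pm–2:45 pm overlaps B on 2:00 pm–2:45 pm.

1:05 am–4:40 am, 9:55 am–10:20 am, 11:15 am–11:20 am, 2:00 pm–2:45 pm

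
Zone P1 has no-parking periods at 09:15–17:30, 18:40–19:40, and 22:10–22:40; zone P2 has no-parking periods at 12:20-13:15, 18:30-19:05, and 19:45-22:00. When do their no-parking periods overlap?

09:15–17:30 meets the second set on 12:20–13:15.
18:40–19:40 meets the second set on 18:40–19:05.
22:10–22:40: no overlap with the second set.

12:20–13:15, 18:40–19:05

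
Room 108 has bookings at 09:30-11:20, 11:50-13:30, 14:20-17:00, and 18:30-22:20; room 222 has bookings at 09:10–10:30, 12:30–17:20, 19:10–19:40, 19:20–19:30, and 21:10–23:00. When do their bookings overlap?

09:30–10:30, 12:30–13:30, 14:20–17:00, 19:10–19:40, 21:10–22:20

Merge the second list: 09:10–10:30, 12:30–17:20, 19:10–19:40, 21:10–23:00.
09:30–11:20 meets the second set on 09:30–10:30.
11:50–13:30 meets the second set on 12:30–13:30.
14:20–17:00 meets the second set on 14:20–17:00.
18:30–22:20 meets the second set on 19:10–19:40, 21:10–22:20.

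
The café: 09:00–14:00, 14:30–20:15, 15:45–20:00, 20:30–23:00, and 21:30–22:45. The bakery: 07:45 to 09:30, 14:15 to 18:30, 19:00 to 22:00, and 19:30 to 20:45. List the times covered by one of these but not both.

07:45–09:00, 09:30–14:00, 14:15–14:30, 18:30–19:00, 20:15–20:30, 22:00–23:00

First set merges to 09:00–14:00, 14:30–20:15, 20:30–23:00.
Second set merges to 07:45–09:30, 14:15–18:30, 19:00–22:00.
A but not B: 09:30–14:00, 18:30–19:00, 22:00–23:00.
B but not A: 07:45–09:00, 14:15–14:30, 20:15–20:30.
Combining gives A △ B.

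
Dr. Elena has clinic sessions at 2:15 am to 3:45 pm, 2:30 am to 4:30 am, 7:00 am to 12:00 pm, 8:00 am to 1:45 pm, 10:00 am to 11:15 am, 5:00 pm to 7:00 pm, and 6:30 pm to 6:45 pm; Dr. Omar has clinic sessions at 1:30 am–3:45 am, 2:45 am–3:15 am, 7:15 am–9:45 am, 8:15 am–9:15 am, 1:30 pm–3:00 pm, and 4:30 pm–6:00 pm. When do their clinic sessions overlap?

2:15 am-3:45 am, 7:15 am-9:45 am, 1:30 pm-3:00 pm, 5:00 pm-6:00 pm

A, merged: 2:15 am-3:45 pm, 5:00 pm-7:00 pm.
B, merged: 1:30 am-3:45 am, 7:15 am-9:45 am, 1:30 pm-3:00 pm, 4:30 pm-6:00 pm.
2:15 am-3:45 pm meets the second set on 2:15 am-3:45 am, 7:15 am-9:45 am, 1:30 pm-3:00 pm.
5:00 pm-7:00 pm meets the second set on 5:00 pm-6:00 pm.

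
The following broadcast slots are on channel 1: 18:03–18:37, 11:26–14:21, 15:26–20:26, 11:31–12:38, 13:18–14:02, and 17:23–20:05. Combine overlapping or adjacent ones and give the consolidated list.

11:26–14:21, 15:26–20:26

Sort by start: 11:26–14:21, 11:31–12:38, 13:18–14:02, 15:26–20:26, 17:23–20:05, 18:03–18:37.
11:31–12:38 overlaps/touches 11:26–14:21 → extend to 11:26–14:21.
13:18–14:02 overlaps/touches 11:26–14:21 → extend to 11:26–14:21.
15:26–20:26 is disjoint → start new block.
17:23–20:05 overlaps/touches 15:26–20:26 → extend to 15:26–20:26.
18:03–18:37 overlaps/touches 15:26–20:26 → extend to 15:26–20:26.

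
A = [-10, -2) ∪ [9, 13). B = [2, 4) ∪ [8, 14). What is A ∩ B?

[9, 13)

[-10, -2): no overlap with the second set.
[9, 13) meets the second set on [9, 13).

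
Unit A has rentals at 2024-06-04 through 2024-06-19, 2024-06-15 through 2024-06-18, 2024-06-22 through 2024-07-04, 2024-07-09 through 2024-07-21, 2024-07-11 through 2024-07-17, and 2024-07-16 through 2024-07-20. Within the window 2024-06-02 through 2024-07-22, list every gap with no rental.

Covered (merged): 2024-06-04 through 2024-06-19, 2024-06-22 through 2024-07-04, 2024-07-09 through 2024-07-21.
Uncovered inside 2024-06-02 through 2024-07-22: 2024-06-02 through 2024-06-03, 2024-06-20 through 2024-06-21, 2024-07-05 through 2024-07-08, 2024-07-22 through 2024-07-22.

2024-06-02 through 2024-06-03, 2024-06-20 through 2024-06-21, 2024-07-05 through 2024-07-08, 2024-07-22 through 2024-07-22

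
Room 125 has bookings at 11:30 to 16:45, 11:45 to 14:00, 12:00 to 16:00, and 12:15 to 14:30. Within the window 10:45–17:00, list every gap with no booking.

After merging, the occupied span is 11:30–16:45.
Gaps within 10:45–17:00: 10:45–11:30, 16:45–17:00.

10:45–11:30, 16:45–17:00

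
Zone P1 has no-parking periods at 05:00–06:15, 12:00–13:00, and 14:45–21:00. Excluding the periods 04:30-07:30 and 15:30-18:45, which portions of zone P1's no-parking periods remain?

12:00–13:00, 14:45–15:30, 18:45–21:00

05:00–06:15 lies entirely inside B → drops out.
12:00–13:00 is untouched.
14:45–21:00 with B removed leaves 14:45–15:30, 18:45–21:00.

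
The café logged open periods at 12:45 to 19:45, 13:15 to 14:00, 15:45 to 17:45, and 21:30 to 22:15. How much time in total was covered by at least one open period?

Merged: 12:45–19:45, 21:30–22:15.
Lengths: 7 h + 45 min = 7 h 45 min.

7 h 45 min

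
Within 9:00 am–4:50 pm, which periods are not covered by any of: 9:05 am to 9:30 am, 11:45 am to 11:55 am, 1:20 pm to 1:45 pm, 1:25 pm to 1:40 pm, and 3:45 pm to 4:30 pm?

The merged coverage is 9:05 am–9:30 am, 11:45 am–11:55 am, 1:20 pm–1:45 pm, 3:45 pm–4:30 pm.
Uncovered inside 9:00 am–4:50 pm: 9:00 am–9:05 am, 9:30 am–11:45 am, 11:55 am–1:20 pm, 1:45 pm–3:45 pm, 4:30 pm–4:50 pm.

9:00 am–9:05 am, 9:30 am–11:45 am, 11:55 am–1:20 pm, 1:45 pm–3:45 pm, 4:30 pm–4:50 pm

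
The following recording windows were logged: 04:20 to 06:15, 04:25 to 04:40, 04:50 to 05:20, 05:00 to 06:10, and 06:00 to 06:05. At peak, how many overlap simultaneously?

Sweep endpoints in order; track running count of active intervals.
Peak of 3 reached at 05:00.

3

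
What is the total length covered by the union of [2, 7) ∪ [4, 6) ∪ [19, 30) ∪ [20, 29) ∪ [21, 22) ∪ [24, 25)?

Merged: [2, 7), [19, 30).
Lengths: 5 + 11 = 16.

16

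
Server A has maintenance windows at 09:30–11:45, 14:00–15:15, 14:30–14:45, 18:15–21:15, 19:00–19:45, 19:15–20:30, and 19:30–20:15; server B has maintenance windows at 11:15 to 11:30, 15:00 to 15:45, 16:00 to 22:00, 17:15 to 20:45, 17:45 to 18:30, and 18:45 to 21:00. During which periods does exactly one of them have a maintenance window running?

Merge the first list: 09:30-11:45, 14:00-15:15, 18:15-21:15.
Merge the second list: 11:15-11:30, 15:00-15:45, 16:00-22:00.
A but not B: 09:30-11:15, 11:30-11:45, 14:00-15:00.
B but not A: 15:15-15:45, 16:00-18:15, 21:15-22:00.
Combining gives A △ B.

09:30-11:15, 11:30-11:45, 14:00-15:00, 15:15-15:45, 16:00-18:15, 21:15-22:00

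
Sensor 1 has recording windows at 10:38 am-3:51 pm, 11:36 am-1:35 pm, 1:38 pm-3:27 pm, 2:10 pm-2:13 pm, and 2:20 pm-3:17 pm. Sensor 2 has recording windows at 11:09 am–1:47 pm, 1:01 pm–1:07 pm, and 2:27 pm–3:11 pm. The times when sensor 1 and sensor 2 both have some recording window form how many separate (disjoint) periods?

First set merges to 10:38 am–3:51 pm.
Second set merges to 11:09 am–1:47 pm, 2:27 pm–3:11 pm.
A ∩ B = 11:09 am–1:47 pm, 2:27 pm–3:11 pm.
That is 2 disjoint pieces.

2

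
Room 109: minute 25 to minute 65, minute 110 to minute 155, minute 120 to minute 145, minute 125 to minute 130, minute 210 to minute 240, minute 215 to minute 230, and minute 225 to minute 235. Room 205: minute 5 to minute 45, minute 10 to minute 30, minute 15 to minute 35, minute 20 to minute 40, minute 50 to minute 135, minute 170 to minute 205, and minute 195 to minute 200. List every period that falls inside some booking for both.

Merge the first list: minute 25 to minute 65, minute 110 to minute 155, minute 210 to minute 240.
Merge the second list: minute 5 to minute 45, minute 50 to minute 135, minute 170 to minute 205.
minute 25 to minute 65 ∩ B → minute 25 to minute 45, minute 50 to minute 65.
minute 110 to minute 155 ∩ B → minute 110 to minute 135.
minute 210 to minute 240 meets no B interval.

minute 25 to minute 45, minute 50 to minute 65, minute 110 to minute 135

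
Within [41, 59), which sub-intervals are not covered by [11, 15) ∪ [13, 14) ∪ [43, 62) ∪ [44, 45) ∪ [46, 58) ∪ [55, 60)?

The merged coverage is [11, 15), [43, 62).
Gaps within [41, 59): [41, 43).

[41, 43)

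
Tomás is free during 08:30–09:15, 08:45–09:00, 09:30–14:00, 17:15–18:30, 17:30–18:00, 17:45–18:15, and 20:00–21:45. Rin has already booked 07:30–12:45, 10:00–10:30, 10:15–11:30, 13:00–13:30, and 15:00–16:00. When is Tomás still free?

First set merges to 08:30-09:15, 09:30-14:00, 17:15-18:30, 20:00-21:45.
Second set merges to 07:30-12:45, 13:00-13:30, 15:00-16:00.
08:30-09:15 lies entirely inside B → drops out.
09:30-14:00 with B removed leaves 12:45-13:00, 13:30-14:00.
17:15-18:30 is untouched.
20:00-21:45 is untouched.

12:45-13:00, 13:30-14:00, 17:15-18:30, 20:00-21:45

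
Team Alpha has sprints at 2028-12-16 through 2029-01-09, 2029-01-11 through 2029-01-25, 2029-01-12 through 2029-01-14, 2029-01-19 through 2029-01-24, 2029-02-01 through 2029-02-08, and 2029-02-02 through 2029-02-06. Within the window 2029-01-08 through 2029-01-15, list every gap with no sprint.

2029-01-10 through 2029-01-10

The merged coverage is 2028-12-16 through 2029-01-09, 2029-01-11 through 2029-01-25, 2029-02-01 through 2029-02-08.
Complement within 2029-01-08 through 2029-01-15: 2029-01-10 through 2029-01-10.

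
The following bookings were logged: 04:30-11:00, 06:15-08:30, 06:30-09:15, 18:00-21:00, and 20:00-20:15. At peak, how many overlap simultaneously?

Walk the sorted start/end points keeping a running depth.
The depth first hits 3 at 06:30.

3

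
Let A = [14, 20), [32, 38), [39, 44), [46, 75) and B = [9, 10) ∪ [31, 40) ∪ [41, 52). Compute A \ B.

[14, 20) ∪ [40, 41) ∪ [52, 75)

[14, 20): no B overlap → unchanged.
[32, 38): fully covered by B → removed.
[39, 44) minus B → [40, 41).
[46, 75) minus B → [52, 75).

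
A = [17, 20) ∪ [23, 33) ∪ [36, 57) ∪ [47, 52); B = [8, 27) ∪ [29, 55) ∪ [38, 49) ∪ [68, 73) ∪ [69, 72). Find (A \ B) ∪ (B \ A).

[8, 17) ∪ [20, 23) ∪ [27, 29) ∪ [33, 36) ∪ [55, 57) ∪ [68, 73)

First set merges to [17, 20), [23, 33), [36, 57).
Second set merges to [8, 27), [29, 55), [68, 73).
A \ B = [27, 29), [55, 57).
B \ A = [8, 17), [20, 23), [33, 36), [68, 73).
Union of the two gives the symmetric difference.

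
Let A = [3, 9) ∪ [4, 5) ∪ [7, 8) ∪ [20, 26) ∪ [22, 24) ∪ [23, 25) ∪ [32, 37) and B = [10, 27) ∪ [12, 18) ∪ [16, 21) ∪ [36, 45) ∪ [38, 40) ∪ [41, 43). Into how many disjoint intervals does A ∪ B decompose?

3

First set merges to [3, 9), [20, 26), [32, 37).
Second set merges to [10, 27), [36, 45).
A ∪ B = [3, 9), [10, 27), [32, 45).
That is 3 disjoint pieces.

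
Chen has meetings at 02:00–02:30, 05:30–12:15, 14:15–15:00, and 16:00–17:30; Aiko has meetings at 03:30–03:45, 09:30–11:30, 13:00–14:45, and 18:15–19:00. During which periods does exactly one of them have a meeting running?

A but not B: 02:00–02:30, 05:30–09:30, 11:30–12:15, 14:45–15:00, 16:00–17:30.
B but not A: 03:30–03:45, 13:00–14:15, 18:15–19:00.
Combining gives A △ B.

02:00–02:30, 03:30–03:45, 05:30–09:30, 11:30–12:15, 13:00–14:15, 14:45–15:00, 16:00–17:30, 18:15–19:00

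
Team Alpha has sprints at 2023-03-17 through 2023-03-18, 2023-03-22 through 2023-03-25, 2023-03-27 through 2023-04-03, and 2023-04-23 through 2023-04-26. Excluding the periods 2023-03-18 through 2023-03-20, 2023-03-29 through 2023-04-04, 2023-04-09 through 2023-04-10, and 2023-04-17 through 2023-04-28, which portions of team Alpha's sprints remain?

2023-03-17 through 2023-03-17, 2023-03-22 through 2023-03-25, 2023-03-27 through 2023-03-28

2023-03-17 through 2023-03-18 with B removed leaves 2023-03-17 through 2023-03-17.
2023-03-22 through 2023-03-25 is untouched.
2023-03-27 through 2023-04-03 with B removed leaves 2023-03-27 through 2023-03-28.
2023-04-23 through 2023-04-26 lies entirely inside B → drops out.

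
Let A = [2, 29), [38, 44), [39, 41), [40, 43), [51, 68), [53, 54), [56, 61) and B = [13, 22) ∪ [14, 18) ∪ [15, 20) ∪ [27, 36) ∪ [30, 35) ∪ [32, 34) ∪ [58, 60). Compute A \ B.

First set merges to [2, 29), [38, 44), [51, 68).
Second set merges to [13, 22), [27, 36), [58, 60).
[2, 29) with B removed leaves [2, 13), [22, 27).
[38, 44) is untouched.
[51, 68) with B removed leaves [51, 58), [60, 68).

[2, 13) ∪ [22, 27) ∪ [38, 44) ∪ [51, 58) ∪ [60, 68)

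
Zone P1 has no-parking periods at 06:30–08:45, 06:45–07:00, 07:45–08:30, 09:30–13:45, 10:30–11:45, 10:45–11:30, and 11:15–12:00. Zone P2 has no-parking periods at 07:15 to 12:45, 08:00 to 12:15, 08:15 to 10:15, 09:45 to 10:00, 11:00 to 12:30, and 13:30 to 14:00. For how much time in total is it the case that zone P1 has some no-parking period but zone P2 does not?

A, merged: 06:30–08:45, 09:30–13:45.
B, merged: 07:15–12:45, 13:30–14:00.
A \ B = 06:30–07:15, 12:45–13:30.
Total: 45 min + 45 min = 1 h 30 min.

1 h 30 min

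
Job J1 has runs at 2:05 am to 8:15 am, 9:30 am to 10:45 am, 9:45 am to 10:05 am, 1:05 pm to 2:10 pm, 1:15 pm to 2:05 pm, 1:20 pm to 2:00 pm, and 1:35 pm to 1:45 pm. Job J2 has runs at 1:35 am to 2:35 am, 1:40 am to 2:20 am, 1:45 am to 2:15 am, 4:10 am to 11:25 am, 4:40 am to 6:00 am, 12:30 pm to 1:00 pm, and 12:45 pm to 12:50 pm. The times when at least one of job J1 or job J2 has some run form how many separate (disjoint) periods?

First set merges to 2:05 am-8:15 am, 9:30 am-10:45 am, 1:05 pm-2:10 pm.
Second set merges to 1:35 am-2:35 am, 4:10 am-11:25 am, 12:30 pm-1:00 pm.
A ∪ B = 1:35 am-11:25 am, 12:30 pm-1:00 pm, 1:05 pm-2:10 pm.
That is 3 disjoint pieces.

3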